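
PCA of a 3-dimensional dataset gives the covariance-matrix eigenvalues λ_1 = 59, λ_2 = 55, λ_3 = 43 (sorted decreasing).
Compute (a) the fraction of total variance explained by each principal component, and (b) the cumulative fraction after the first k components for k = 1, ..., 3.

Step 1 — total variance = trace(Sigma) = Σ λ_i = 59 + 55 + 43 = 157.

Step 2 — fraction explained by component i = λ_i / Σ λ:
  PC1: 59/157 = 0.3758
  PC2: 55/157 = 0.3503
  PC3: 43/157 = 0.2739

Step 3 — cumulative fraction after k components = (λ_1 + ... + λ_k) / Σ λ:
  k = 1: 59/157 = 0.3758
  k = 2: (59 + 55)/157 = 114/157 = 0.7261
  k = 3: (59 + 55 + 43)/157 = 157/157 = 1

Summary (fraction, with percent):

explained: PC1 0.3758 (37.58%), PC2 0.3503 (35.03%), PC3 0.2739 (27.39%);  cumulative: 0.3758, 0.7261, 1


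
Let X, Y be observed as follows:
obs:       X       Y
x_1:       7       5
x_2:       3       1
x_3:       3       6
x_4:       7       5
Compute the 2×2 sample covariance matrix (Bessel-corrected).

Step 1 — column means:
  mean(X) = (7 + 3 + 3 + 7) / 4 = 20/4 = 5
  mean(Y) = (5 + 1 + 6 + 5) / 4 = 17/4 = 4.25

Step 2 — sample covariance S[i,j] = (1/(n-1)) · Σ_k (x_{k,i} - mean_i) · (x_{k,j} - mean_j), with n-1 = 3.
  S[X,X] = ((2)·(2) + (-2)·(-2) + (-2)·(-2) + (2)·(2)) / 3 = 16/3 = 5.3333
  S[X,Y] = ((2)·(0.75) + (-2)·(-3.25) + (-2)·(1.75) + (2)·(0.75)) / 3 = 6/3 = 2
  S[Y,Y] = ((0.75)·(0.75) + (-3.25)·(-3.25) + (1.75)·(1.75) + (0.75)·(0.75)) / 3 = 14.75/3 = 4.9167

S is symmetric (S[j,i] = S[i,j]). Assembling:

S = [[5.3333, 2],
 [2, 4.9167]]


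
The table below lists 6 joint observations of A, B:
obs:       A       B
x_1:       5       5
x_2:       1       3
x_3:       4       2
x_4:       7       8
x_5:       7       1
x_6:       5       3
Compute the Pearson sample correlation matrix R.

Step 1 — column means:
  mean(A) = (5 + 1 + 4 + 7 + 7 + 5) / 6 = 29/6 = 4.8333
  mean(B) = (5 + 3 + 2 + 8 + 1 + 3) / 6 = 22/6 = 3.6667

Step 2 — sample variances and covariances s[i,j] = (1/(n-1)) · Σ_k (x_{k,i} - mean_i) · (x_{k,j} - mean_j), with n-1 = 5:
  s[A,A] = ((0.1667)·(0.1667) + (-3.8333)·(-3.8333) + (-0.8333)·(-0.8333) + (2.1667)·(2.1667) + (2.1667)·(2.1667) + (0.1667)·(0.1667)) / 5 = 24.8333/5 = 4.9667
  s[A,B] = ((0.1667)·(1.3333) + (-3.8333)·(-0.6667) + (-0.8333)·(-1.6667) + (2.1667)·(4.3333) + (2.1667)·(-2.6667) + (0.1667)·(-0.6667)) / 5 = 7.6667/5 = 1.5333
  s[B,B] = ((1.3333)·(1.3333) + (-0.6667)·(-0.6667) + (-1.6667)·(-1.6667) + (4.3333)·(4.3333) + (-2.6667)·(-2.6667) + (-0.6667)·(-0.6667)) / 5 = 31.3333/5 = 6.2667
  Sample standard deviations s_i = √(s[i,i]):
  s(A) = √(4.9667) = 2.2286
  s(B) = √(6.2667) = 2.5033

Step 3 — r_{ij} = s_{ij} / (s_i · s_j):
  r[A,A] = 1 (diagonal).
  r[A,B] = 1.5333 / (2.2286 · 2.5033) = 1.5333 / 5.5789 = 0.2748
  r[B,B] = 1 (diagonal).

R is symmetric with unit diagonal. Assembling:

R = [[1, 0.2748],
 [0.2748, 1]]


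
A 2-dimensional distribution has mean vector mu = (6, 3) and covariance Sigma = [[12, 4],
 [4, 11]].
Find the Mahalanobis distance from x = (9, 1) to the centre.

Step 1 — centre the observation: (x - mu) = (3, -2).

Step 2 — invert Sigma. det(Sigma) = 12·11 - (4)² = 116.
  Sigma^{-1} = (1/det) · [[d, -b], [-b, a]] = [[0.0948, -0.0345],
 [-0.0345, 0.1034]].

Step 3 — form the quadratic (x - mu)^T · Sigma^{-1} · (x - mu):
  Sigma^{-1} · (x - mu) = (0.3534, -0.3103).
  (x - mu)^T · [Sigma^{-1} · (x - mu)] = (3)·(0.3534) + (-2)·(-0.3103) = 1.681.

Step 4 — take square root: d = √(1.681) ≈ 1.2965.

d(x, mu) = √(1.681) ≈ 1.2965


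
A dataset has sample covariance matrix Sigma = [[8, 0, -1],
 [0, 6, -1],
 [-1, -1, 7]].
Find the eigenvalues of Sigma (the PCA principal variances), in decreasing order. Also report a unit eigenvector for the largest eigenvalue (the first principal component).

Step 1 — characteristic polynomial p(λ) = det(λI - Sigma) = λ³ - tr·λ² + c_1·λ - det, where tr = trace, c_1 = sum of the principal 2×2 minors, det = det(Sigma):
  tr = 8 + 6 + 7 = 21,
  c_1 = (8·6 - (0)²) + (8·7 - (-1)²) + (6·7 - (-1)²) = 48 + 55 + 41 = 144,
  det = 8·(6·7 - (-1)²) - (0)·((0)·7 - (-1)·(-1)) + (-1)·((0)·(-1) - 6·(-1)) = 8·(41) - (0)·(-1) + (-1)·(6) = 322.
  So p(λ) = λ³ - 21λ² + 144λ - 322.
Step 2 — look for an integer root (rational root theorem: any rational root is an integer divisor of 322). Testing λ = 7:
  p(7) = 343 - 1029 + 1008 - 322 = 0  ✓
  Dividing out (λ - 7): p(λ) = (λ - 7)(λ² - 14λ + 46).
Step 3 — remaining eigenvalues from the quadratic λ² - 14λ + 46 = 0:
  Δ = 14² - 4·46 = 196 - 184 = 12,  λ = (14 ± √12)/2 = (14 ± 3.4641)/2 ≈ 8.7321 or 5.2679.
  Sorted: λ_1 = 8.7321,  λ_2 = 7,  λ_3 = 5.2679  (check: sum = 21 = tr ✓).

Step 4 — unit eigenvector for λ_1 ≈ 8.7321: v spans the null space of (Sigma - λ_1 I), whose rows are
  r_1 = (-0.7321, 0, -1),  r_2 = (0, -2.7321, -1),  r_3 = (-1, -1, -1.7321).
  v is orthogonal to every row, so take v ∝ r_1 × r_2 = ((0)·(-1) - (-1)·(-2.7321), (-1)·(0) - (-0.7321)·(-1), (-0.7321)·(-2.7321) - (0)·(0)) ≈ (-2.7321, -0.7321, 2).
  Rescale (multiply by -1 so the first nonzero entry is positive): u = (2.7321, 0.7321, -2).
  ||u|| = √((2.7321)² + (0.7321)² + (-2)²) = √(12) ≈ 3.4641,  v_1 = u/||u|| ≈ (0.7887, 0.2113, -0.5774) (||v_1|| = 1).

λ_1 = 8.7321,  λ_2 = 7,  λ_3 = 5.2679;  v_1 ≈ (0.7887, 0.2113, -0.5774)


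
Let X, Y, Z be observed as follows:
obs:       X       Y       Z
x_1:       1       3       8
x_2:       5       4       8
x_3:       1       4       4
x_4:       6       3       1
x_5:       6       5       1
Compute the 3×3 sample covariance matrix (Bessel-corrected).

Step 1 — column means:
  mean(X) = (1 + 5 + 1 + 6 + 6) / 5 = 19/5 = 3.8
  mean(Y) = (3 + 4 + 4 + 3 + 5) / 5 = 19/5 = 3.8
  mean(Z) = (8 + 8 + 4 + 1 + 1) / 5 = 22/5 = 4.4

Step 2 — sample covariance S[i,j] = (1/(n-1)) · Σ_k (x_{k,i} - mean_i) · (x_{k,j} - mean_j), with n-1 = 4.
  S[X,X] = ((-2.8)·(-2.8) + (1.2)·(1.2) + (-2.8)·(-2.8) + (2.2)·(2.2) + (2.2)·(2.2)) / 4 = 26.8/4 = 6.7
  S[X,Y] = ((-2.8)·(-0.8) + (1.2)·(0.2) + (-2.8)·(0.2) + (2.2)·(-0.8) + (2.2)·(1.2)) / 4 = 2.8/4 = 0.7
  S[X,Z] = ((-2.8)·(3.6) + (1.2)·(3.6) + (-2.8)·(-0.4) + (2.2)·(-3.4) + (2.2)·(-3.4)) / 4 = -19.6/4 = -4.9
  S[Y,Y] = ((-0.8)·(-0.8) + (0.2)·(0.2) + (0.2)·(0.2) + (-0.8)·(-0.8) + (1.2)·(1.2)) / 4 = 2.8/4 = 0.7
  S[Y,Z] = ((-0.8)·(3.6) + (0.2)·(3.6) + (0.2)·(-0.4) + (-0.8)·(-3.4) + (1.2)·(-3.4)) / 4 = -3.6/4 = -0.9
  S[Z,Z] = ((3.6)·(3.6) + (3.6)·(3.6) + (-0.4)·(-0.4) + (-3.4)·(-3.4) + (-3.4)·(-3.4)) / 4 = 49.2/4 = 12.3

S is symmetric (S[j,i] = S[i,j]). Assembling:

S = [[6.7, 0.7, -4.9],
 [0.7, 0.7, -0.9],
 [-4.9, -0.9, 12.3]]


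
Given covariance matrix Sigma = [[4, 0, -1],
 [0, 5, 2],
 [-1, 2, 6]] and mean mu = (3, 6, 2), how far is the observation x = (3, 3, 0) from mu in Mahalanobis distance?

Step 1 — centre the observation: (x - mu) = (0, -3, -2).

Step 2 — invert Sigma (cofactor / det for 3×3, or solve directly):
  Sigma^{-1} = [[0.2626, -0.0202, 0.0505],
 [-0.0202, 0.2323, -0.0808],
 [0.0505, -0.0808, 0.202]].

Step 3 — form the quadratic (x - mu)^T · Sigma^{-1} · (x - mu):
  Sigma^{-1} · (x - mu) = (-0.0404, -0.5354, -0.1616).
  (x - mu)^T · [Sigma^{-1} · (x - mu)] = (0)·(-0.0404) + (-3)·(-0.5354) + (-2)·(-0.1616) = 1.9293.

Step 4 — take square root: d = √(1.9293) ≈ 1.389.

d(x, mu) = √(1.9293) ≈ 1.389


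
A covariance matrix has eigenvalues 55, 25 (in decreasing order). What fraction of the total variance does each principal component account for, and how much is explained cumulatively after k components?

Step 1 — total variance = trace(Sigma) = Σ λ_i = 55 + 25 = 80.

Step 2 — fraction explained by component i = λ_i / Σ λ:
  PC1: 55/80 = 0.6875
  PC2: 25/80 = 0.3125

Step 3 — cumulative fraction after k components = (λ_1 + ... + λ_k) / Σ λ:
  k = 1: 55/80 = 0.6875
  k = 2: (55 + 25)/80 = 80/80 = 1

Summary (fraction, with percent):

explained: PC1 0.6875 (68.75%), PC2 0.3125 (31.25%);  cumulative: 0.6875, 1


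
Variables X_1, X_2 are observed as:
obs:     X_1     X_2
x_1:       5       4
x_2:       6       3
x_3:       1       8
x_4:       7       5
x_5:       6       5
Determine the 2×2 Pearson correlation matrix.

Step 1 — column means:
  mean(X_1) = (5 + 6 + 1 + 7 + 6) / 5 = 25/5 = 5
  mean(X_2) = (4 + 3 + 8 + 5 + 5) / 5 = 25/5 = 5

Step 2 — sample variances and covariances s[i,j] = (1/(n-1)) · Σ_k (x_{k,i} - mean_i) · (x_{k,j} - mean_j), with n-1 = 4:
  s[X_1,X_1] = ((0)·(0) + (1)·(1) + (-4)·(-4) + (2)·(2) + (1)·(1)) / 4 = 22/4 = 5.5
  s[X_1,X_2] = ((0)·(-1) + (1)·(-2) + (-4)·(3) + (2)·(0) + (1)·(0)) / 4 = -14/4 = -3.5
  s[X_2,X_2] = ((-1)·(-1) + (-2)·(-2) + (3)·(3) + (0)·(0) + (0)·(0)) / 4 = 14/4 = 3.5
  Sample standard deviations s_i = √(s[i,i]):
  s(X_1) = √(5.5) = 2.3452
  s(X_2) = √(3.5) = 1.8708

Step 3 — r_{ij} = s_{ij} / (s_i · s_j):
  r[X_1,X_1] = 1 (diagonal).
  r[X_1,X_2] = -3.5 / (2.3452 · 1.8708) = -3.5 / 4.3875 = -0.7977
  r[X_2,X_2] = 1 (diagonal).

R is symmetric with unit diagonal. Assembling:

R = [[1, -0.7977],
 [-0.7977, 1]]


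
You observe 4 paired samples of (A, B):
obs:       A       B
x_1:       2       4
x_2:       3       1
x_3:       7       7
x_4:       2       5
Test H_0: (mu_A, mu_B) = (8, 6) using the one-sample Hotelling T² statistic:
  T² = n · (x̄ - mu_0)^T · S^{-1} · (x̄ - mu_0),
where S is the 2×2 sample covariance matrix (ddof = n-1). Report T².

Step 1 — sample mean vector:
  mean(A) = (2 + 3 + 7 + 2) / 4 = 14/4 = 3.5
  mean(B) = (4 + 1 + 7 + 5) / 4 = 17/4 = 4.25
  x̄ = (3.5, 4.25),  deviation x̄ - mu_0 = (3.5, 4.25) - (8, 6) = (-4.5, -1.75).

Step 2 — sample covariance matrix, S[i,j] = (1/(n-1)) · Σ_k (x_{k,i} - mean_i) · (x_{k,j} - mean_j), divisor n-1 = 3:
  S[A,A] = ((-1.5)·(-1.5) + (-0.5)·(-0.5) + (3.5)·(3.5) + (-1.5)·(-1.5)) / 3 = 17/3 = 5.6667
  S[A,B] = ((-1.5)·(-0.25) + (-0.5)·(-3.25) + (3.5)·(2.75) + (-1.5)·(0.75)) / 3 = 10.5/3 = 3.5
  S[B,B] = ((-0.25)·(-0.25) + (-3.25)·(-3.25) + (2.75)·(2.75) + (0.75)·(0.75)) / 3 = 18.75/3 = 6.25
  S = [[5.6667, 3.5],
 [3.5, 6.25]].

Step 3 — invert S. det(S) = 5.6667·6.25 - (3.5)² = 23.1667.
  S^{-1} = (1/det) · [[d, -b], [-b, a]] = [[0.2698, -0.1511],
 [-0.1511, 0.2446]].

Step 4 — quadratic form (x̄ - mu_0)^T · S^{-1} · (x̄ - mu_0):
  S^{-1} · (x̄ - mu_0) = (-0.9496, 0.2518),
  (x̄ - mu_0)^T · [...] = (-4.5)·(-0.9496) + (-1.75)·(0.2518) = 3.8327.

Step 5 — scale by n: T² = 4 · 3.8327 = 15.3309.

T² ≈ 15.3309


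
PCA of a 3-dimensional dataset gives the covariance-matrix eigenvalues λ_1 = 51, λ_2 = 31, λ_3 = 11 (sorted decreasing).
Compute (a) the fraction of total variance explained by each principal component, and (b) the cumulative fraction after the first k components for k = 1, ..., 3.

Step 1 — total variance = trace(Sigma) = Σ λ_i = 51 + 31 + 11 = 93.

Step 2 — fraction explained by component i = λ_i / Σ λ:
  PC1: 51/93 = 0.5484
  PC2: 31/93 = 0.3333
  PC3: 11/93 = 0.1183

Step 3 — cumulative fraction after k components = (λ_1 + ... + λ_k) / Σ λ:
  k = 1: 51/93 = 0.5484
  k = 2: (51 + 31)/93 = 82/93 = 0.8817
  k = 3: (51 + 31 + 11)/93 = 93/93 = 1

Summary (fraction, with percent):

explained: PC1 0.5484 (54.84%), PC2 0.3333 (33.33%), PC3 0.1183 (11.83%);  cumulative: 0.5484, 0.8817, 1


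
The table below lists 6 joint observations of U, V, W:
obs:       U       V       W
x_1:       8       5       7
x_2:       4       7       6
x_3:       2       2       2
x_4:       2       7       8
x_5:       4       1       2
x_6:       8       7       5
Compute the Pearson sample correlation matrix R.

Step 1 — column means:
  mean(U) = (8 + 4 + 2 + 2 + 4 + 8) / 6 = 28/6 = 4.6667
  mean(V) = (5 + 7 + 2 + 7 + 1 + 7) / 6 = 29/6 = 4.8333
  mean(W) = (7 + 6 + 2 + 8 + 2 + 5) / 6 = 30/6 = 5

Step 2 — sample variances and covariances s[i,j] = (1/(n-1)) · Σ_k (x_{k,i} - mean_i) · (x_{k,j} - mean_j), with n-1 = 5:
  s[U,U] = ((3.3333)·(3.3333) + (-0.6667)·(-0.6667) + (-2.6667)·(-2.6667) + (-2.6667)·(-2.6667) + (-0.6667)·(-0.6667) + (3.3333)·(3.3333)) / 5 = 37.3333/5 = 7.4667
  s[U,V] = ((3.3333)·(0.1667) + (-0.6667)·(2.1667) + (-2.6667)·(-2.8333) + (-2.6667)·(2.1667) + (-0.6667)·(-3.8333) + (3.3333)·(2.1667)) / 5 = 10.6667/5 = 2.1333
  s[U,W] = ((3.3333)·(2) + (-0.6667)·(1) + (-2.6667)·(-3) + (-2.6667)·(3) + (-0.6667)·(-3) + (3.3333)·(0)) / 5 = 8/5 = 1.6
  s[V,V] = ((0.1667)·(0.1667) + (2.1667)·(2.1667) + (-2.8333)·(-2.8333) + (2.1667)·(2.1667) + (-3.8333)·(-3.8333) + (2.1667)·(2.1667)) / 5 = 36.8333/5 = 7.3667
  s[V,W] = ((0.1667)·(2) + (2.1667)·(1) + (-2.8333)·(-3) + (2.1667)·(3) + (-3.8333)·(-3) + (2.1667)·(0)) / 5 = 29/5 = 5.8
  s[W,W] = ((2)·(2) + (1)·(1) + (-3)·(-3) + (3)·(3) + (-3)·(-3) + (0)·(0)) / 5 = 32/5 = 6.4
  Sample standard deviations s_i = √(s[i,i]):
  s(U) = √(7.4667) = 2.7325
  s(V) = √(7.3667) = 2.7142
  s(W) = √(6.4) = 2.5298

Step 3 — r_{ij} = s_{ij} / (s_i · s_j):
  r[U,U] = 1 (diagonal).
  r[U,V] = 2.1333 / (2.7325 · 2.7142) = 2.1333 / 7.4165 = 0.2876
  r[U,W] = 1.6 / (2.7325 · 2.5298) = 1.6 / 6.9128 = 0.2315
  r[V,V] = 1 (diagonal).
  r[V,W] = 5.8 / (2.7142 · 2.5298) = 5.8 / 6.8663 = 0.8447
  r[W,W] = 1 (diagonal).

R is symmetric with unit diagonal. Assembling:

R = [[1, 0.2876, 0.2315],
 [0.2876, 1, 0.8447],
 [0.2315, 0.8447, 1]]


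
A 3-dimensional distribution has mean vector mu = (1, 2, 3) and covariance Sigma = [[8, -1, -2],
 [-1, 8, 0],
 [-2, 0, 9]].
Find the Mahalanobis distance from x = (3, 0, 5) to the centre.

Step 1 — centre the observation: (x - mu) = (2, -2, 2).

Step 2 — invert Sigma (cofactor / det for 3×3, or solve directly):
  Sigma^{-1} = [[0.1346, 0.0168, 0.0299],
 [0.0168, 0.1271, 0.0037],
 [0.0299, 0.0037, 0.1178]].

Step 3 — form the quadratic (x - mu)^T · Sigma^{-1} · (x - mu):
  Sigma^{-1} · (x - mu) = (0.2953, -0.2131, 0.2879).
  (x - mu)^T · [Sigma^{-1} · (x - mu)] = (2)·(0.2953) + (-2)·(-0.2131) + (2)·(0.2879) = 1.5925.

Step 4 — take square root: d = √(1.5925) ≈ 1.262.

d(x, mu) = √(1.5925) ≈ 1.262


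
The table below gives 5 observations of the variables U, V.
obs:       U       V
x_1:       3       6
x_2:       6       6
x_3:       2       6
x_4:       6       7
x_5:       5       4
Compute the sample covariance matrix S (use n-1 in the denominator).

Step 1 — column means:
  mean(U) = (3 + 6 + 2 + 6 + 5) / 5 = 22/5 = 4.4
  mean(V) = (6 + 6 + 6 + 7 + 4) / 5 = 29/5 = 5.8

Step 2 — sample covariance S[i,j] = (1/(n-1)) · Σ_k (x_{k,i} - mean_i) · (x_{k,j} - mean_j), with n-1 = 4.
  S[U,U] = ((-1.4)·(-1.4) + (1.6)·(1.6) + (-2.4)·(-2.4) + (1.6)·(1.6) + (0.6)·(0.6)) / 4 = 13.2/4 = 3.3
  S[U,V] = ((-1.4)·(0.2) + (1.6)·(0.2) + (-2.4)·(0.2) + (1.6)·(1.2) + (0.6)·(-1.8)) / 4 = 0.4/4 = 0.1
  S[V,V] = ((0.2)·(0.2) + (0.2)·(0.2) + (0.2)·(0.2) + (1.2)·(1.2) + (-1.8)·(-1.8)) / 4 = 4.8/4 = 1.2

S is symmetric (S[j,i] = S[i,j]). Assembling:

S = [[3.3, 0.1],
 [0.1, 1.2]]


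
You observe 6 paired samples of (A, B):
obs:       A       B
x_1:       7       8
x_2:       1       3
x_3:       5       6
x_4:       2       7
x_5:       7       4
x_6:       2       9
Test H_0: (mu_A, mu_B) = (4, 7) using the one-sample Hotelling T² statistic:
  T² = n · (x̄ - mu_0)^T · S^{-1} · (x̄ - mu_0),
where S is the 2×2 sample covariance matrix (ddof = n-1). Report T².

Step 1 — sample mean vector:
  mean(A) = (7 + 1 + 5 + 2 + 7 + 2) / 6 = 24/6 = 4
  mean(B) = (8 + 3 + 6 + 7 + 4 + 9) / 6 = 37/6 = 6.1667
  x̄ = (4, 6.1667),  deviation x̄ - mu_0 = (4, 6.1667) - (4, 7) = (0, -0.8333).

Step 2 — sample covariance matrix, S[i,j] = (1/(n-1)) · Σ_k (x_{k,i} - mean_i) · (x_{k,j} - mean_j), divisor n-1 = 5:
  S[A,A] = ((3)·(3) + (-3)·(-3) + (1)·(1) + (-2)·(-2) + (3)·(3) + (-2)·(-2)) / 5 = 36/5 = 7.2
  S[A,B] = ((3)·(1.8333) + (-3)·(-3.1667) + (1)·(-0.1667) + (-2)·(0.8333) + (3)·(-2.1667) + (-2)·(2.8333)) / 5 = 1/5 = 0.2
  S[B,B] = ((1.8333)·(1.8333) + (-3.1667)·(-3.1667) + (-0.1667)·(-0.1667) + (0.8333)·(0.8333) + (-2.1667)·(-2.1667) + (2.8333)·(2.8333)) / 5 = 26.8333/5 = 5.3667
  S = [[7.2, 0.2],
 [0.2, 5.3667]].

Step 3 — invert S. det(S) = 7.2·5.3667 - (0.2)² = 38.6.
  S^{-1} = (1/det) · [[d, -b], [-b, a]] = [[0.139, -0.0052],
 [-0.0052, 0.1865]].

Step 4 — quadratic form (x̄ - mu_0)^T · S^{-1} · (x̄ - mu_0):
  S^{-1} · (x̄ - mu_0) = (0.0043, -0.1554),
  (x̄ - mu_0)^T · [...] = (0)·(0.0043) + (-0.8333)·(-0.1554) = 0.1295.

Step 5 — scale by n: T² = 6 · 0.1295 = 0.7772.

T² ≈ 0.7772


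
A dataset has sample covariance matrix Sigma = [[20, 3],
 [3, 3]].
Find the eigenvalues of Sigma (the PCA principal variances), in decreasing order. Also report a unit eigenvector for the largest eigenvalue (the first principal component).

Step 1 — characteristic polynomial of 2×2 Sigma:
  det(Sigma - λI) = λ² - trace · λ + det = 0.
  trace = 20 + 3 = 23, det = 20·3 - (3)² = 51.
Step 2 — discriminant:
  Δ = trace² - 4·det = 529 - 204 = 325.
Step 3 — eigenvalues:
  λ = (trace ± √Δ)/2 = (23 ± 18.0278)/2,
  λ_1 = 20.5139,  λ_2 = 2.4861.

Step 4 — unit eigenvector for λ_1: solve (Sigma - λ_1 I)v = 0. First row:
  (20 - 20.5139)·v_x + (3)·v_y = 0, i.e. (-0.5139)·v_x + (3)·v_y = 0,
  so v ∝ (b, λ_1 - a) = (3, 0.5139) = u.
  ||u|| = √((3)² + (0.5139)²) = √(9.2641) ≈ 3.0437,
  v_1 = u/||u|| ≈ (0.9856, 0.1688) (||v_1|| = 1).

λ_1 = 20.5139,  λ_2 = 2.4861;  v_1 ≈ (0.9856, 0.1688)


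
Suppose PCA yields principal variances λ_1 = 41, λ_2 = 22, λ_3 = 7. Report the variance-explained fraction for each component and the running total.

Step 1 — total variance = trace(Sigma) = Σ λ_i = 41 + 22 + 7 = 70.

Step 2 — fraction explained by component i = λ_i / Σ λ:
  PC1: 41/70 = 0.5857
  PC2: 22/70 = 0.3143
  PC3: 7/70 = 0.1

Step 3 — cumulative fraction after k components = (λ_1 + ... + λ_k) / Σ λ:
  k = 1: 41/70 = 0.5857
  k = 2: (41 + 22)/70 = 63/70 = 0.9
  k = 3: (41 + 22 + 7)/70 = 70/70 = 1

Summary (fraction, with percent):

explained: PC1 0.5857 (58.57%), PC2 0.3143 (31.43%), PC3 0.1 (10%);  cumulative: 0.5857, 0.9, 1


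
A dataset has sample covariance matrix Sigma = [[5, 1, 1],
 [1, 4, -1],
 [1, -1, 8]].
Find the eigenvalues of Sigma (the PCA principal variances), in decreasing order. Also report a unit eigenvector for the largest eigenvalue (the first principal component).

Step 1 — characteristic polynomial p(λ) = det(λI - Sigma) = λ³ - tr·λ² + c_1·λ - det, where tr = trace, c_1 = sum of the principal 2×2 minors, det = det(Sigma):
  tr = 5 + 4 + 8 = 17,
  c_1 = (5·4 - (1)²) + (5·8 - (1)²) + (4·8 - (-1)²) = 19 + 39 + 31 = 89,
  det = 5·(4·8 - (-1)²) - (1)·((1)·8 - (-1)·(1)) + (1)·((1)·(-1) - 4·(1)) = 5·(31) - (1)·(9) + (1)·(-5) = 141.
  So p(λ) = λ³ - 17λ² + 89λ - 141.
Step 2 — look for an integer root (rational root theorem: any rational root is an integer divisor of 141). Testing λ = 3:
  p(3) = 27 - 153 + 267 - 141 = 0  ✓
  Dividing out (λ - 3): p(λ) = (λ - 3)(λ² - 14λ + 47).
Step 3 — remaining eigenvalues from the quadratic λ² - 14λ + 47 = 0:
  Δ = 14² - 4·47 = 196 - 188 = 8,  λ = (14 ± √8)/2 = (14 ± 2.8284)/2 ≈ 8.4142 or 5.5858.
  Sorted: λ_1 = 8.4142,  λ_2 = 5.5858,  λ_3 = 3  (check: sum = 17 = tr ✓).

Step 4 — unit eigenvector for λ_1 ≈ 8.4142: v spans the null space of (Sigma - λ_1 I), whose rows are
  r_1 = (-3.4142, 1, 1),  r_2 = (1, -4.4142, -1),  r_3 = (1, -1, -0.4142).
  v is orthogonal to every row, so take v ∝ r_1 × r_2 = ((1)·(-1) - (1)·(-4.4142), (1)·(1) - (-3.4142)·(-1), (-3.4142)·(-4.4142) - (1)·(1)) ≈ (3.4142, -2.4142, 14.0711).
  Let u = (3.4142, -2.4142, 14.0711).
  ||u|| = √((3.4142)² + (-2.4142)² + (14.0711)²) = √(215.4802) ≈ 14.6792,  v_1 = u/||u|| ≈ (0.2326, -0.1645, 0.9586) (||v_1|| = 1).

λ_1 = 8.4142,  λ_2 = 5.5858,  λ_3 = 3;  v_1 ≈ (0.2326, -0.1645, 0.9586)


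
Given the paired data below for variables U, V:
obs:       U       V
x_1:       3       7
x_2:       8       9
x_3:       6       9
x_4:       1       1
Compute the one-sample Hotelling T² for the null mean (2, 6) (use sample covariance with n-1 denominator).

Step 1 — sample mean vector:
  mean(U) = (3 + 8 + 6 + 1) / 4 = 18/4 = 4.5
  mean(V) = (7 + 9 + 9 + 1) / 4 = 26/4 = 6.5
  x̄ = (4.5, 6.5),  deviation x̄ - mu_0 = (4.5, 6.5) - (2, 6) = (2.5, 0.5).

Step 2 — sample covariance matrix, S[i,j] = (1/(n-1)) · Σ_k (x_{k,i} - mean_i) · (x_{k,j} - mean_j), divisor n-1 = 3:
  S[U,U] = ((-1.5)·(-1.5) + (3.5)·(3.5) + (1.5)·(1.5) + (-3.5)·(-3.5)) / 3 = 29/3 = 9.6667
  S[U,V] = ((-1.5)·(0.5) + (3.5)·(2.5) + (1.5)·(2.5) + (-3.5)·(-5.5)) / 3 = 31/3 = 10.3333
  S[V,V] = ((0.5)·(0.5) + (2.5)·(2.5) + (2.5)·(2.5) + (-5.5)·(-5.5)) / 3 = 43/3 = 14.3333
  S = [[9.6667, 10.3333],
 [10.3333, 14.3333]].

Step 3 — invert S. det(S) = 9.6667·14.3333 - (10.3333)² = 31.7778.
  S^{-1} = (1/det) · [[d, -b], [-b, a]] = [[0.451, -0.3252],
 [-0.3252, 0.3042]].

Step 4 — quadratic form (x̄ - mu_0)^T · S^{-1} · (x̄ - mu_0):
  S^{-1} · (x̄ - mu_0) = (0.965, -0.6608),
  (x̄ - mu_0)^T · [...] = (2.5)·(0.965) + (0.5)·(-0.6608) = 2.0822.

Step 5 — scale by n: T² = 4 · 2.0822 = 8.3287.

T² ≈ 8.3287


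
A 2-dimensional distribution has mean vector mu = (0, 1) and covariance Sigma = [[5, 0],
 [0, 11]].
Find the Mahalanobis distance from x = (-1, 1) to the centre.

Step 1 — centre the observation: (x - mu) = (-1, 0).

Step 2 — invert Sigma. det(Sigma) = 5·11 - (0)² = 55.
  Sigma^{-1} = (1/det) · [[d, -b], [-b, a]] = [[0.2, 0],
 [0, 0.0909]].

Step 3 — form the quadratic (x - mu)^T · Sigma^{-1} · (x - mu):
  Sigma^{-1} · (x - mu) = (-0.2, 0).
  (x - mu)^T · [Sigma^{-1} · (x - mu)] = (-1)·(-0.2) + (0)·(0) = 0.2.

Step 4 — take square root: d = √(0.2) ≈ 0.4472.

d(x, mu) = √(0.2) ≈ 0.4472


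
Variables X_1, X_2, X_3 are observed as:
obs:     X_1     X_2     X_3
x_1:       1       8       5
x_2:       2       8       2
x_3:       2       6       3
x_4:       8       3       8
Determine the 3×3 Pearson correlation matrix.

Step 1 — column means:
  mean(X_1) = (1 + 2 + 2 + 8) / 4 = 13/4 = 3.25
  mean(X_2) = (8 + 8 + 6 + 3) / 4 = 25/4 = 6.25
  mean(X_3) = (5 + 2 + 3 + 8) / 4 = 18/4 = 4.5

Step 2 — sample variances and covariances s[i,j] = (1/(n-1)) · Σ_k (x_{k,i} - mean_i) · (x_{k,j} - mean_j), with n-1 = 3:
  s[X_1,X_1] = ((-2.25)·(-2.25) + (-1.25)·(-1.25) + (-1.25)·(-1.25) + (4.75)·(4.75)) / 3 = 30.75/3 = 10.25
  s[X_1,X_2] = ((-2.25)·(1.75) + (-1.25)·(1.75) + (-1.25)·(-0.25) + (4.75)·(-3.25)) / 3 = -21.25/3 = -7.0833
  s[X_1,X_3] = ((-2.25)·(0.5) + (-1.25)·(-2.5) + (-1.25)·(-1.5) + (4.75)·(3.5)) / 3 = 20.5/3 = 6.8333
  s[X_2,X_2] = ((1.75)·(1.75) + (1.75)·(1.75) + (-0.25)·(-0.25) + (-3.25)·(-3.25)) / 3 = 16.75/3 = 5.5833
  s[X_2,X_3] = ((1.75)·(0.5) + (1.75)·(-2.5) + (-0.25)·(-1.5) + (-3.25)·(3.5)) / 3 = -14.5/3 = -4.8333
  s[X_3,X_3] = ((0.5)·(0.5) + (-2.5)·(-2.5) + (-1.5)·(-1.5) + (3.5)·(3.5)) / 3 = 21/3 = 7
  Sample standard deviations s_i = √(s[i,i]):
  s(X_1) = √(10.25) = 3.2016
  s(X_2) = √(5.5833) = 2.3629
  s(X_3) = √(7) = 2.6458

Step 3 — r_{ij} = s_{ij} / (s_i · s_j):
  r[X_1,X_1] = 1 (diagonal).
  r[X_1,X_2] = -7.0833 / (3.2016 · 2.3629) = -7.0833 / 7.565 = -0.9363
  r[X_1,X_3] = 6.8333 / (3.2016 · 2.6458) = 6.8333 / 8.4705 = 0.8067
  r[X_2,X_2] = 1 (diagonal).
  r[X_2,X_3] = -4.8333 / (2.3629 · 2.6458) = -4.8333 / 6.2517 = -0.7731
  r[X_3,X_3] = 1 (diagonal).

R is symmetric with unit diagonal. Assembling:

R = [[1, -0.9363, 0.8067],
 [-0.9363, 1, -0.7731],
 [0.8067, -0.7731, 1]]


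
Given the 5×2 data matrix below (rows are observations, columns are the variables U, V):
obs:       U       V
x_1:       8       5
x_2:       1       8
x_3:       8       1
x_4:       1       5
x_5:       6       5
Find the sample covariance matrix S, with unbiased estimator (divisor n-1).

Step 1 — column means:
  mean(U) = (8 + 1 + 8 + 1 + 6) / 5 = 24/5 = 4.8
  mean(V) = (5 + 8 + 1 + 5 + 5) / 5 = 24/5 = 4.8

Step 2 — sample covariance S[i,j] = (1/(n-1)) · Σ_k (x_{k,i} - mean_i) · (x_{k,j} - mean_j), with n-1 = 4.
  S[U,U] = ((3.2)·(3.2) + (-3.8)·(-3.8) + (3.2)·(3.2) + (-3.8)·(-3.8) + (1.2)·(1.2)) / 4 = 50.8/4 = 12.7
  S[U,V] = ((3.2)·(0.2) + (-3.8)·(3.2) + (3.2)·(-3.8) + (-3.8)·(0.2) + (1.2)·(0.2)) / 4 = -24.2/4 = -6.05
  S[V,V] = ((0.2)·(0.2) + (3.2)·(3.2) + (-3.8)·(-3.8) + (0.2)·(0.2) + (0.2)·(0.2)) / 4 = 24.8/4 = 6.2

S is symmetric (S[j,i] = S[i,j]). Assembling:

S = [[12.7, -6.05],
 [-6.05, 6.2]]


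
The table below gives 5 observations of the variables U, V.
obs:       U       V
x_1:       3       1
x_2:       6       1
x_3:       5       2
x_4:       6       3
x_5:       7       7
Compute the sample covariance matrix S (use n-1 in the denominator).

Step 1 — column means:
  mean(U) = (3 + 6 + 5 + 6 + 7) / 5 = 27/5 = 5.4
  mean(V) = (1 + 1 + 2 + 3 + 7) / 5 = 14/5 = 2.8

Step 2 — sample covariance S[i,j] = (1/(n-1)) · Σ_k (x_{k,i} - mean_i) · (x_{k,j} - mean_j), with n-1 = 4.
  S[U,U] = ((-2.4)·(-2.4) + (0.6)·(0.6) + (-0.4)·(-0.4) + (0.6)·(0.6) + (1.6)·(1.6)) / 4 = 9.2/4 = 2.3
  S[U,V] = ((-2.4)·(-1.8) + (0.6)·(-1.8) + (-0.4)·(-0.8) + (0.6)·(0.2) + (1.6)·(4.2)) / 4 = 10.4/4 = 2.6
  S[V,V] = ((-1.8)·(-1.8) + (-1.8)·(-1.8) + (-0.8)·(-0.8) + (0.2)·(0.2) + (4.2)·(4.2)) / 4 = 24.8/4 = 6.2

S is symmetric (S[j,i] = S[i,j]). Assembling:

S = [[2.3, 2.6],
 [2.6, 6.2]]


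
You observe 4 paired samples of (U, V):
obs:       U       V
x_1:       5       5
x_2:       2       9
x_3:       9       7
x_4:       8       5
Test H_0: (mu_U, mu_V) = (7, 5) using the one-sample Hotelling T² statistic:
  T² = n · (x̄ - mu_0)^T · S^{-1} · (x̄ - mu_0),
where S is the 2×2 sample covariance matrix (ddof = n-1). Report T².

Step 1 — sample mean vector:
  mean(U) = (5 + 2 + 9 + 8) / 4 = 24/4 = 6
  mean(V) = (5 + 9 + 7 + 5) / 4 = 26/4 = 6.5
  x̄ = (6, 6.5),  deviation x̄ - mu_0 = (6, 6.5) - (7, 5) = (-1, 1.5).

Step 2 — sample covariance matrix, S[i,j] = (1/(n-1)) · Σ_k (x_{k,i} - mean_i) · (x_{k,j} - mean_j), divisor n-1 = 3:
  S[U,U] = ((-1)·(-1) + (-4)·(-4) + (3)·(3) + (2)·(2)) / 3 = 30/3 = 10
  S[U,V] = ((-1)·(-1.5) + (-4)·(2.5) + (3)·(0.5) + (2)·(-1.5)) / 3 = -10/3 = -3.3333
  S[V,V] = ((-1.5)·(-1.5) + (2.5)·(2.5) + (0.5)·(0.5) + (-1.5)·(-1.5)) / 3 = 11/3 = 3.6667
  S = [[10, -3.3333],
 [-3.3333, 3.6667]].

Step 3 — invert S. det(S) = 10·3.6667 - (-3.3333)² = 25.5556.
  S^{-1} = (1/det) · [[d, -b], [-b, a]] = [[0.1435, 0.1304],
 [0.1304, 0.3913]].

Step 4 — quadratic form (x̄ - mu_0)^T · S^{-1} · (x̄ - mu_0):
  S^{-1} · (x̄ - mu_0) = (0.0522, 0.4565),
  (x̄ - mu_0)^T · [...] = (-1)·(0.0522) + (1.5)·(0.4565) = 0.6326.

Step 5 — scale by n: T² = 4 · 0.6326 = 2.5304.

T² ≈ 2.5304


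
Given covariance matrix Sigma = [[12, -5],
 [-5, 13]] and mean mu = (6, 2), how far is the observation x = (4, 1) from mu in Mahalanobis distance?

Step 1 — centre the observation: (x - mu) = (-2, -1).

Step 2 — invert Sigma. det(Sigma) = 12·13 - (-5)² = 131.
  Sigma^{-1} = (1/det) · [[d, -b], [-b, a]] = [[0.0992, 0.0382],
 [0.0382, 0.0916]].

Step 3 — form the quadratic (x - mu)^T · Sigma^{-1} · (x - mu):
  Sigma^{-1} · (x - mu) = (-0.2366, -0.1679).
  (x - mu)^T · [Sigma^{-1} · (x - mu)] = (-2)·(-0.2366) + (-1)·(-0.1679) = 0.6412.

Step 4 — take square root: d = √(0.6412) ≈ 0.8008.

d(x, mu) = √(0.6412) ≈ 0.8008


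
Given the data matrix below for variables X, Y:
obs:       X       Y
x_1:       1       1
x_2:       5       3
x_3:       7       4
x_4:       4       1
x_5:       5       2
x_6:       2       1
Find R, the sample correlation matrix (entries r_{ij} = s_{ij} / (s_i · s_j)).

Step 1 — column means:
  mean(X) = (1 + 5 + 7 + 4 + 5 + 2) / 6 = 24/6 = 4
  mean(Y) = (1 + 3 + 4 + 1 + 2 + 1) / 6 = 12/6 = 2

Step 2 — sample variances and covariances s[i,j] = (1/(n-1)) · Σ_k (x_{k,i} - mean_i) · (x_{k,j} - mean_j), with n-1 = 5:
  s[X,X] = ((-3)·(-3) + (1)·(1) + (3)·(3) + (0)·(0) + (1)·(1) + (-2)·(-2)) / 5 = 24/5 = 4.8
  s[X,Y] = ((-3)·(-1) + (1)·(1) + (3)·(2) + (0)·(-1) + (1)·(0) + (-2)·(-1)) / 5 = 12/5 = 2.4
  s[Y,Y] = ((-1)·(-1) + (1)·(1) + (2)·(2) + (-1)·(-1) + (0)·(0) + (-1)·(-1)) / 5 = 8/5 = 1.6
  Sample standard deviations s_i = √(s[i,i]):
  s(X) = √(4.8) = 2.1909
  s(Y) = √(1.6) = 1.2649

Step 3 — r_{ij} = s_{ij} / (s_i · s_j):
  r[X,X] = 1 (diagonal).
  r[X,Y] = 2.4 / (2.1909 · 1.2649) = 2.4 / 2.7713 = 0.866
  r[Y,Y] = 1 (diagonal).

R is symmetric with unit diagonal. Assembling:

R = [[1, 0.866],
 [0.866, 1]]


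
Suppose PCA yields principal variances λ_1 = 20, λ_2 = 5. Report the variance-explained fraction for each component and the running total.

Step 1 — total variance = trace(Sigma) = Σ λ_i = 20 + 5 = 25.

Step 2 — fraction explained by component i = λ_i / Σ λ:
  PC1: 20/25 = 0.8
  PC2: 5/25 = 0.2

Step 3 — cumulative fraction after k components = (λ_1 + ... + λ_k) / Σ λ:
  k = 1: 20/25 = 0.8
  k = 2: (20 + 5)/25 = 25/25 = 1

Summary (fraction, with percent):

explained: PC1 0.8 (80%), PC2 0.2 (20%);  cumulative: 0.8, 1


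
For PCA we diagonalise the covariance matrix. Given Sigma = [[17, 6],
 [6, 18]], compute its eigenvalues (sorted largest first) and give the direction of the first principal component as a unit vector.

Step 1 — characteristic polynomial of 2×2 Sigma:
  det(Sigma - λI) = λ² - trace · λ + det = 0.
  trace = 17 + 18 = 35, det = 17·18 - (6)² = 270.
Step 2 — discriminant:
  Δ = trace² - 4·det = 1225 - 1080 = 145.
Step 3 — eigenvalues:
  λ = (trace ± √Δ)/2 = (35 ± 12.0416)/2,
  λ_1 = 23.5208,  λ_2 = 11.4792.

Step 4 — unit eigenvector for λ_1: solve (Sigma - λ_1 I)v = 0. First row:
  (17 - 23.5208)·v_x + (6)·v_y = 0, i.e. (-6.5208)·v_x + (6)·v_y = 0,
  so v ∝ (b, λ_1 - a) = (6, 6.5208) = u.
  ||u|| = √((6)² + (6.5208)²) = √(78.5208) ≈ 8.8612,
  v_1 = u/||u|| ≈ (0.6771, 0.7359) (||v_1|| = 1).

λ_1 = 23.5208,  λ_2 = 11.4792;  v_1 ≈ (0.6771, 0.7359)


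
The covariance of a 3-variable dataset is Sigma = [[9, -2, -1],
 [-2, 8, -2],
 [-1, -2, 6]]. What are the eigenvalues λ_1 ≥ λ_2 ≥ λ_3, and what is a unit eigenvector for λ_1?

Step 1 — characteristic polynomial p(λ) = det(λI - Sigma) = λ³ - tr·λ² + c_1·λ - det, where tr = trace, c_1 = sum of the principal 2×2 minors, det = det(Sigma):
  tr = 9 + 8 + 6 = 23,
  c_1 = (9·8 - (-2)²) + (9·6 - (-1)²) + (8·6 - (-2)²) = 68 + 53 + 44 = 165,
  det = 9·(8·6 - (-2)²) - (-2)·((-2)·6 - (-2)·(-1)) + (-1)·((-2)·(-2) - 8·(-1)) = 9·(44) - (-2)·(-14) + (-1)·(12) = 356.
  So p(λ) = λ³ - 23λ² + 165λ - 356.
Step 2 — look for an integer root (rational root theorem: any rational root is an integer divisor of 356). Testing λ = 4:
  p(4) = 64 - 368 + 660 - 356 = 0  ✓
  Dividing out (λ - 4): p(λ) = (λ - 4)(λ² - 19λ + 89).
Step 3 — remaining eigenvalues from the quadratic λ² - 19λ + 89 = 0:
  Δ = 19² - 4·89 = 361 - 356 = 5,  λ = (19 ± √5)/2 = (19 ± 2.2361)/2 ≈ 10.618 or 8.382.
  Sorted: λ_1 = 10.618,  λ_2 = 8.382,  λ_3 = 4  (check: sum = 23 = tr ✓).

Step 4 — unit eigenvector for λ_1 ≈ 10.618: v spans the null space of (Sigma - λ_1 I), whose rows are
  r_1 = (-1.618, -2, -1),  r_2 = (-2, -2.618, -2),  r_3 = (-1, -2, -4.618).
  v is orthogonal to every row, so take v ∝ r_1 × r_2 = ((-2)·(-2) - (-1)·(-2.618), (-1)·(-2) - (-1.618)·(-2), (-1.618)·(-2.618) - (-2)·(-2)) ≈ (1.382, -1.2361, 0.2361).
  Let u = (1.382, -1.2361, 0.2361).
  ||u|| = √((1.382)² + (-1.2361)² + (0.2361)²) = √(3.4934) ≈ 1.8691,  v_1 = u/||u|| ≈ (0.7394, -0.6613, 0.1263) (||v_1|| = 1).

λ_1 = 10.618,  λ_2 = 8.382,  λ_3 = 4;  v_1 ≈ (0.7394, -0.6613, 0.1263)


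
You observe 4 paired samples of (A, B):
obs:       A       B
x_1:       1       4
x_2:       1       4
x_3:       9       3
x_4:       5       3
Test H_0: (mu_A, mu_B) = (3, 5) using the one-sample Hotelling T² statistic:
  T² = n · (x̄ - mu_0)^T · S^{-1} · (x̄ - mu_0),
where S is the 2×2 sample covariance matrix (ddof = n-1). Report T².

Step 1 — sample mean vector:
  mean(A) = (1 + 1 + 9 + 5) / 4 = 16/4 = 4
  mean(B) = (4 + 4 + 3 + 3) / 4 = 14/4 = 3.5
  x̄ = (4, 3.5),  deviation x̄ - mu_0 = (4, 3.5) - (3, 5) = (1, -1.5).

Step 2 — sample covariance matrix, S[i,j] = (1/(n-1)) · Σ_k (x_{k,i} - mean_i) · (x_{k,j} - mean_j), divisor n-1 = 3:
  S[A,A] = ((-3)·(-3) + (-3)·(-3) + (5)·(5) + (1)·(1)) / 3 = 44/3 = 14.6667
  S[A,B] = ((-3)·(0.5) + (-3)·(0.5) + (5)·(-0.5) + (1)·(-0.5)) / 3 = -6/3 = -2
  S[B,B] = ((0.5)·(0.5) + (0.5)·(0.5) + (-0.5)·(-0.5) + (-0.5)·(-0.5)) / 3 = 1/3 = 0.3333
  S = [[14.6667, -2],
 [-2, 0.3333]].

Step 3 — invert S. det(S) = 14.6667·0.3333 - (-2)² = 0.8889.
  S^{-1} = (1/det) · [[d, -b], [-b, a]] = [[0.375, 2.25],
 [2.25, 16.5]].

Step 4 — quadratic form (x̄ - mu_0)^T · S^{-1} · (x̄ - mu_0):
  S^{-1} · (x̄ - mu_0) = (-3, -22.5),
  (x̄ - mu_0)^T · [...] = (1)·(-3) + (-1.5)·(-22.5) = 30.75.

Step 5 — scale by n: T² = 4 · 30.75 = 123.

T² ≈ 123


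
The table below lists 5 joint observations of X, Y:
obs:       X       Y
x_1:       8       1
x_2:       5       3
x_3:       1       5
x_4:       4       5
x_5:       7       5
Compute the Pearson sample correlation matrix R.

Step 1 — column means:
  mean(X) = (8 + 5 + 1 + 4 + 7) / 5 = 25/5 = 5
  mean(Y) = (1 + 3 + 5 + 5 + 5) / 5 = 19/5 = 3.8

Step 2 — sample variances and covariances s[i,j] = (1/(n-1)) · Σ_k (x_{k,i} - mean_i) · (x_{k,j} - mean_j), with n-1 = 4:
  s[X,X] = ((3)·(3) + (0)·(0) + (-4)·(-4) + (-1)·(-1) + (2)·(2)) / 4 = 30/4 = 7.5
  s[X,Y] = ((3)·(-2.8) + (0)·(-0.8) + (-4)·(1.2) + (-1)·(1.2) + (2)·(1.2)) / 4 = -12/4 = -3
  s[Y,Y] = ((-2.8)·(-2.8) + (-0.8)·(-0.8) + (1.2)·(1.2) + (1.2)·(1.2) + (1.2)·(1.2)) / 4 = 12.8/4 = 3.2
  Sample standard deviations s_i = √(s[i,i]):
  s(X) = √(7.5) = 2.7386
  s(Y) = √(3.2) = 1.7889

Step 3 — r_{ij} = s_{ij} / (s_i · s_j):
  r[X,X] = 1 (diagonal).
  r[X,Y] = -3 / (2.7386 · 1.7889) = -3 / 4.899 = -0.6124
  r[Y,Y] = 1 (diagonal).

R is symmetric with unit diagonal. Assembling:

R = [[1, -0.6124],
 [-0.6124, 1]]


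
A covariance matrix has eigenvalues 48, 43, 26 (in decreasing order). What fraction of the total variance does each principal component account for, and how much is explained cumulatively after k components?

Step 1 — total variance = trace(Sigma) = Σ λ_i = 48 + 43 + 26 = 117.

Step 2 — fraction explained by component i = λ_i / Σ λ:
  PC1: 48/117 = 0.4103
  PC2: 43/117 = 0.3675
  PC3: 26/117 = 0.2222

Step 3 — cumulative fraction after k components = (λ_1 + ... + λ_k) / Σ λ:
  k = 1: 48/117 = 0.4103
  k = 2: (48 + 43)/117 = 91/117 = 0.7778
  k = 3: (48 + 43 + 26)/117 = 117/117 = 1

Summary (fraction, with percent):

explained: PC1 0.4103 (41.03%), PC2 0.3675 (36.75%), PC3 0.2222 (22.22%);  cumulative: 0.4103, 0.7778, 1


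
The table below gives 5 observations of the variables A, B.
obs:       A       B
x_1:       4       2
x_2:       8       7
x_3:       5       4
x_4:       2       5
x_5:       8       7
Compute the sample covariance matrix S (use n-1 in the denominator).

Step 1 — column means:
  mean(A) = (4 + 8 + 5 + 2 + 8) / 5 = 27/5 = 5.4
  mean(B) = (2 + 7 + 4 + 5 + 7) / 5 = 25/5 = 5

Step 2 — sample covariance S[i,j] = (1/(n-1)) · Σ_k (x_{k,i} - mean_i) · (x_{k,j} - mean_j), with n-1 = 4.
  S[A,A] = ((-1.4)·(-1.4) + (2.6)·(2.6) + (-0.4)·(-0.4) + (-3.4)·(-3.4) + (2.6)·(2.6)) / 4 = 27.2/4 = 6.8
  S[A,B] = ((-1.4)·(-3) + (2.6)·(2) + (-0.4)·(-1) + (-3.4)·(0) + (2.6)·(2)) / 4 = 15/4 = 3.75
  S[B,B] = ((-3)·(-3) + (2)·(2) + (-1)·(-1) + (0)·(0) + (2)·(2)) / 4 = 18/4 = 4.5

S is symmetric (S[j,i] = S[i,j]). Assembling:

S = [[6.8, 3.75],
 [3.75, 4.5]]


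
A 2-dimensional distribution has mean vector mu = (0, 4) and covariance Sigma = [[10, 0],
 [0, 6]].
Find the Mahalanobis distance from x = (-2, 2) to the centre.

Step 1 — centre the observation: (x - mu) = (-2, -2).

Step 2 — invert Sigma. det(Sigma) = 10·6 - (0)² = 60.
  Sigma^{-1} = (1/det) · [[d, -b], [-b, a]] = [[0.1, 0],
 [0, 0.1667]].

Step 3 — form the quadratic (x - mu)^T · Sigma^{-1} · (x - mu):
  Sigma^{-1} · (x - mu) = (-0.2, -0.3333).
  (x - mu)^T · [Sigma^{-1} · (x - mu)] = (-2)·(-0.2) + (-2)·(-0.3333) = 1.0667.

Step 4 — take square root: d = √(1.0667) ≈ 1.0328.

d(x, mu) = √(1.0667) ≈ 1.0328


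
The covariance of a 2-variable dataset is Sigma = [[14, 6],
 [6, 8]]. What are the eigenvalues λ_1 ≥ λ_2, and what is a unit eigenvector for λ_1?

Step 1 — characteristic polynomial of 2×2 Sigma:
  det(Sigma - λI) = λ² - trace · λ + det = 0.
  trace = 14 + 8 = 22, det = 14·8 - (6)² = 76.
Step 2 — discriminant:
  Δ = trace² - 4·det = 484 - 304 = 180.
Step 3 — eigenvalues:
  λ = (trace ± √Δ)/2 = (22 ± 13.4164)/2,
  λ_1 = 17.7082,  λ_2 = 4.2918.

Step 4 — unit eigenvector for λ_1: solve (Sigma - λ_1 I)v = 0. First row:
  (14 - 17.7082)·v_x + (6)·v_y = 0, i.e. (-3.7082)·v_x + (6)·v_y = 0,
  so v ∝ (b, λ_1 - a) = (6, 3.7082) = u.
  ||u|| = √((6)² + (3.7082)²) = √(49.7508) ≈ 7.0534,
  v_1 = u/||u|| ≈ (0.8507, 0.5257) (||v_1|| = 1).

λ_1 = 17.7082,  λ_2 = 4.2918;  v_1 ≈ (0.8507, 0.5257)


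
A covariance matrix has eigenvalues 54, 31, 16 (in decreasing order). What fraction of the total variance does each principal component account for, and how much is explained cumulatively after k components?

Step 1 — total variance = trace(Sigma) = Σ λ_i = 54 + 31 + 16 = 101.

Step 2 — fraction explained by component i = λ_i / Σ λ:
  PC1: 54/101 = 0.5347
  PC2: 31/101 = 0.3069
  PC3: 16/101 = 0.1584

Step 3 — cumulative fraction after k components = (λ_1 + ... + λ_k) / Σ λ:
  k = 1: 54/101 = 0.5347
  k = 2: (54 + 31)/101 = 85/101 = 0.8416
  k = 3: (54 + 31 + 16)/101 = 101/101 = 1

Summary (fraction, with percent):

explained: PC1 0.5347 (53.47%), PC2 0.3069 (30.69%), PC3 0.1584 (15.84%);  cumulative: 0.5347, 0.8416, 1


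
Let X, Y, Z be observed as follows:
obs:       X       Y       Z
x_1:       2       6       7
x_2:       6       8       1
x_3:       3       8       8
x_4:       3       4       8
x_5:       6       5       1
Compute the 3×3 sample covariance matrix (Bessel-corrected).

Step 1 — column means:
  mean(X) = (2 + 6 + 3 + 3 + 6) / 5 = 20/5 = 4
  mean(Y) = (6 + 8 + 8 + 4 + 5) / 5 = 31/5 = 6.2
  mean(Z) = (7 + 1 + 8 + 8 + 1) / 5 = 25/5 = 5

Step 2 — sample covariance S[i,j] = (1/(n-1)) · Σ_k (x_{k,i} - mean_i) · (x_{k,j} - mean_j), with n-1 = 4.
  S[X,X] = ((-2)·(-2) + (2)·(2) + (-1)·(-1) + (-1)·(-1) + (2)·(2)) / 4 = 14/4 = 3.5
  S[X,Y] = ((-2)·(-0.2) + (2)·(1.8) + (-1)·(1.8) + (-1)·(-2.2) + (2)·(-1.2)) / 4 = 2/4 = 0.5
  S[X,Z] = ((-2)·(2) + (2)·(-4) + (-1)·(3) + (-1)·(3) + (2)·(-4)) / 4 = -26/4 = -6.5
  S[Y,Y] = ((-0.2)·(-0.2) + (1.8)·(1.8) + (1.8)·(1.8) + (-2.2)·(-2.2) + (-1.2)·(-1.2)) / 4 = 12.8/4 = 3.2
  S[Y,Z] = ((-0.2)·(2) + (1.8)·(-4) + (1.8)·(3) + (-2.2)·(3) + (-1.2)·(-4)) / 4 = -4/4 = -1
  S[Z,Z] = ((2)·(2) + (-4)·(-4) + (3)·(3) + (3)·(3) + (-4)·(-4)) / 4 = 54/4 = 13.5

S is symmetric (S[j,i] = S[i,j]). Assembling:

S = [[3.5, 0.5, -6.5],
 [0.5, 3.2, -1],
 [-6.5, -1, 13.5]]


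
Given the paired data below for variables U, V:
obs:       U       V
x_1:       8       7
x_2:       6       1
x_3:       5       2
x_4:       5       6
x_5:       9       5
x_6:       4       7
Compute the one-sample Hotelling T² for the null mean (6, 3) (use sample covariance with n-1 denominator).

Step 1 — sample mean vector:
  mean(U) = (8 + 6 + 5 + 5 + 9 + 4) / 6 = 37/6 = 6.1667
  mean(V) = (7 + 1 + 2 + 6 + 5 + 7) / 6 = 28/6 = 4.6667
  x̄ = (6.1667, 4.6667),  deviation x̄ - mu_0 = (6.1667, 4.6667) - (6, 3) = (0.1667, 1.6667).

Step 2 — sample covariance matrix, S[i,j] = (1/(n-1)) · Σ_k (x_{k,i} - mean_i) · (x_{k,j} - mean_j), divisor n-1 = 5:
  S[U,U] = ((1.8333)·(1.8333) + (-0.1667)·(-0.1667) + (-1.1667)·(-1.1667) + (-1.1667)·(-1.1667) + (2.8333)·(2.8333) + (-2.1667)·(-2.1667)) / 5 = 18.8333/5 = 3.7667
  S[U,V] = ((1.8333)·(2.3333) + (-0.1667)·(-3.6667) + (-1.1667)·(-2.6667) + (-1.1667)·(1.3333) + (2.8333)·(0.3333) + (-2.1667)·(2.3333)) / 5 = 2.3333/5 = 0.4667
  S[V,V] = ((2.3333)·(2.3333) + (-3.6667)·(-3.6667) + (-2.6667)·(-2.6667) + (1.3333)·(1.3333) + (0.3333)·(0.3333) + (2.3333)·(2.3333)) / 5 = 33.3333/5 = 6.6667
  S = [[3.7667, 0.4667],
 [0.4667, 6.6667]].

Step 3 — invert S. det(S) = 3.7667·6.6667 - (0.4667)² = 24.8933.
  S^{-1} = (1/det) · [[d, -b], [-b, a]] = [[0.2678, -0.0187],
 [-0.0187, 0.1513]].

Step 4 — quadratic form (x̄ - mu_0)^T · S^{-1} · (x̄ - mu_0):
  S^{-1} · (x̄ - mu_0) = (0.0134, 0.2491),
  (x̄ - mu_0)^T · [...] = (0.1667)·(0.0134) + (1.6667)·(0.2491) = 0.4173.

Step 5 — scale by n: T² = 6 · 0.4173 = 2.504.

T² ≈ 2.504
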